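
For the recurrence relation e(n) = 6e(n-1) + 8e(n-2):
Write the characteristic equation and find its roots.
Substitute e(n) = rⁿ and divide through by rⁿ⁻²: r² - 6r - 8 = 0
Discriminant: 6² + 4·8 = 68, not a perfect square, so by the quadratic formula r = (6 ± √68)/2.
General solution: e(n) = A·r₁ⁿ + B·r₂ⁿ where r₁,r₂ = (6 ± √68)/2

Characteristic: r² - 6r - 8 = 0, Roots: r = (6 ± √68)/2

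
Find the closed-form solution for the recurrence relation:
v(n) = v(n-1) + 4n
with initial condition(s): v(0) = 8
Recurrence: v(n) = v(n-1) + 4n, initial: v(0) = 8.
Telescoping: v(n) = v(0) + 4·Σᵢ₌₁ⁿ i = 8 + 4·n(n+1)/2.

v(n) = 4·n(n+1)/2 + 8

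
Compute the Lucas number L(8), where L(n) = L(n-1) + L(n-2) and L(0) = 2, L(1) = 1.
Computing the sequence terms:
2, 1, 3, 4, 7, 11, 18, 29, 47

47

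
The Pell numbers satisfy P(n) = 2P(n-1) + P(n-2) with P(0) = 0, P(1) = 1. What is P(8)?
Computing the sequence terms:
0, 1, 2, 5, 12, 29, 70, 169, 408

408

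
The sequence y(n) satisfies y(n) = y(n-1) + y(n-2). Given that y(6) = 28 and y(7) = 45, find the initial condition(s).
Work backwards using y(k) = y(k+2) - y(k+1):
y(5) = y(7) - y(6) = 45 - 28 = 17
y(4) = y(6) - y(5) = 28 - 17 = 11
y(3) = y(5) - y(4) = 17 - 11 = 6
y(2) = y(4) - y(3) = 11 - 6 = 5
y(1) = y(3) - y(2) = 6 - 5 = 1
y(0) = y(2) - y(1) = 5 - 1 = 4

y(0) = 4, y(1) = 1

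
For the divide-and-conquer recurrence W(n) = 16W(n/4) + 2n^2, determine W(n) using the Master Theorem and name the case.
Master Theorem template: W(n) = a·W(n/b) + f(n).
Here: a=16, b=4, f(n)=2n^2
Compute log_b(a) = log_4(16) = 2.
f(n) = 2n^2 = Θ(n^2). Case 2: W(n) = Θ(n^2 log n).

Case 2: W(n) = Θ(n^2 log n)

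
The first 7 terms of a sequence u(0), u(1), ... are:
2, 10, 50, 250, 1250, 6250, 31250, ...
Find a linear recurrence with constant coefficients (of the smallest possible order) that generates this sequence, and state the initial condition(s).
Look for the lowest-order linear relation among consecutive terms.
Observation: each term is 5× the previous.
Check at n=2: 5·10 = 50. ✓

u(n) = 5 × u(n-1), u(0) = 2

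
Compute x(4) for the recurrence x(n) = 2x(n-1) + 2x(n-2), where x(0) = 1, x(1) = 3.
Computing the sequence terms:
1, 3, 8, 22, 60

60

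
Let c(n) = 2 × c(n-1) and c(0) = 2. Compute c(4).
Computing step by step:
c(0) = 2
c(1) = 2 × 2 = 4
c(2) = 2 × 4 = 8
c(3) = 2 × 8 = 16
c(4) = 2 × 16 = 32

32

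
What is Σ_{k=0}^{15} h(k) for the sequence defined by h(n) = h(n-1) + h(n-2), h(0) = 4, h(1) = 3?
Computing the sequence terms: 4, 3, 7, 10, 17, 27, 44, 71, 115, 186, 301, 487, 788, 1275, 2063, 3338
Adding these values together:

8736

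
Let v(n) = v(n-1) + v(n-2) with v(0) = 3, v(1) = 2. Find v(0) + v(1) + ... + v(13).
Computing the sequence terms: 3, 2, 5, 7, 12, 19, 31, 50, 81, 131, 212, 343, 555, 898
Adding these values together:

2349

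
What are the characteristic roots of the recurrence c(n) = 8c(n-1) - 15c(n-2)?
Substitute c(n) = rⁿ and divide through by rⁿ⁻²: r² - 8r + 15 = 0
Factor: (r - 5)(r - 3) = 0, so r = 5, 3.
General solution: c(n) = A·5ⁿ + B·3ⁿ

Characteristic: r² - 8r + 15 = 0, Roots: r = 5, 3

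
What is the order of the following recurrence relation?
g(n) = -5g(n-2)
The order is the largest lag k for which g(n-k) appears. Here the deepest term is g(n-2), so the order is 2.

Order 2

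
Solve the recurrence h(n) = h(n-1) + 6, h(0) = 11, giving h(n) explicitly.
Recurrence: h(n) = h(n-1) + 6, initial: h(0) = 11.
Each step adds 6, so h(n) = h(0) + 6n = 6n + 11.

h(n) = 6n + 11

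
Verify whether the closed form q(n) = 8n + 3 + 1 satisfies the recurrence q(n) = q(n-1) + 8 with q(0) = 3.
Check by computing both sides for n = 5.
From the recurrence with q(0) = 3:
  q(0) = 3, q(1) = 11, q(2) = 19, q(3) = 27, q(4) = 35, q(5) = 43
  so the recurrence gives q(5) = 43.
From the proposed closed form q(n) = 8n + 3 + 1:
  q(5) = 44.
The recurrence gives 43 but the closed form gives 44, so the closed form does not satisfy the recurrence.

No, the closed form is incorrect.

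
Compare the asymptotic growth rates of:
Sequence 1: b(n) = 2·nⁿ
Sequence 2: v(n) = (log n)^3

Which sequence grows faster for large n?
Comparing growth rates:
Growth-rate hierarchy: log n ≺ any polynomial ≺ any exponential cⁿ (c>1) ≺ n! ≺ nⁿ.
super-exponential nⁿ dominates polylogarithmic (log n)^3 asymptotically.

b(n) grows faster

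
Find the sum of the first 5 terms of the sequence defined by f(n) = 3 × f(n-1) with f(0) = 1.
Computing the sequence terms: 1, 3, 9, 27, 81
Adding these values together:

121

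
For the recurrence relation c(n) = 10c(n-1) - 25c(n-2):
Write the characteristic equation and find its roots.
Substitute c(n) = rⁿ and divide through by rⁿ⁻²: r² - 10r + 25 = 0
Factor: (r - 5)² = 0, so r = 5 (double root).
General solution: c(n) = (A + Bn)·5ⁿ

Characteristic: r² - 10r + 25 = 0, Roots: r = 5 (double root)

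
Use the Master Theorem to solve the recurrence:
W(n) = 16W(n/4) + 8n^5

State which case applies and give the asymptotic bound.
Master Theorem template: W(n) = a·W(n/b) + f(n).
Here: a=16, b=4, f(n)=8n^5
Compute log_b(a) = log_4(16) = 2.
f(n) = 8n^5 = Ω(n^(2+ε)) with ε = 3, and the regularity condition holds (a·f(n/b) = (a/b^5)·f(n) with a/b^5 = 4^-3 < 1). Case 3: W(n) = Θ(f(n)) = Θ(n^5).

Case 3: W(n) = Θ(n^5)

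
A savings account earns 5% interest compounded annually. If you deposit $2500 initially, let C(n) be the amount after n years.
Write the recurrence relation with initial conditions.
Each year the balance grows by 5%, i.e. is multiplied by 1 + 5/100 = 1.05, so C(n) = 1.05 × C(n-1). The initial deposit gives C(0) = 2500.
Unrolling gives the closed form C(n) = 2500 × (1.05)ⁿ.

C(n) = 1.05 × C(n-1), C(0) = 2500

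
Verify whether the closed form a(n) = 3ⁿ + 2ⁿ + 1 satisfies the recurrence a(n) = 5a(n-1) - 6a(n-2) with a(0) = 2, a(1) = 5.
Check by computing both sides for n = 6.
From the recurrence with a(0) = 2, a(1) = 5:
  a(0) = 2, a(1) = 5, a(2) = 13, a(3) = 35, a(4) = 97, a(5) = 275, a(6) = 793
  so the recurrence gives a(6) = 793.
From the proposed closed form a(n) = 3ⁿ + 2ⁿ + 1:
  a(6) = 794.
The recurrence gives 793 but the closed form gives 794, so the closed form does not satisfy the recurrence.

No, the closed form is incorrect.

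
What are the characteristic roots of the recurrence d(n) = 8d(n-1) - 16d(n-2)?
Substitute d(n) = rⁿ and divide through by rⁿ⁻²: r² - 8r + 16 = 0
Factor: (r - 4)² = 0, so r = 4 (double root).
General solution: d(n) = (A + Bn)·4ⁿ

Characteristic: r² - 8r + 16 = 0, Roots: r = 4 (double root)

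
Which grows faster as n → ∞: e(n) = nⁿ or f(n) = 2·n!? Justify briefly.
Comparing growth rates:
Growth-rate hierarchy: log n ≺ any polynomial ≺ any exponential cⁿ (c>1) ≺ n! ≺ nⁿ.
super-exponential nⁿ dominates factorial asymptotically.

e(n) grows faster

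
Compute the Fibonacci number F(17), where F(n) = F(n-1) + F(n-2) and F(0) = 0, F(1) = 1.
Computing the sequence terms:
0, 1, 1, 2, 3, 5, 8, 13, 21, 34, 55, 89, 144, 233, 377, 610, 987, 1597

1597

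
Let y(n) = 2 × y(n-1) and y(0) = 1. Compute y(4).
Computing step by step:
y(0) = 1
y(1) = 2 × 1 = 2
y(2) = 2 × 2 = 4
y(3) = 2 × 4 = 8
y(4) = 2 × 8 = 16

16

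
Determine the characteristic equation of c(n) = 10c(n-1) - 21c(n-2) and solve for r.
Substitute c(n) = rⁿ and divide through by rⁿ⁻²: r² - 10r + 21 = 0
Factor: (r - 3)(r - 7) = 0, so r = 3, 7.
General solution: c(n) = A·3ⁿ + B·7ⁿ

Characteristic: r² - 10r + 21 = 0, Roots: r = 3, 7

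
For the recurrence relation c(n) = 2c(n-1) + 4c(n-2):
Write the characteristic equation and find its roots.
Substitute c(n) = rⁿ and divide through by rⁿ⁻²: r² - 2r - 4 = 0
Discriminant: 2² + 4·4 = 20, not a perfect square, so by the quadratic formula r = (2 ± √20)/2.
General solution: c(n) = A·r₁ⁿ + B·r₂ⁿ where r₁,r₂ = (2 ± √20)/2

Characteristic: r² - 2r - 4 = 0, Roots: r = (2 ± √20)/2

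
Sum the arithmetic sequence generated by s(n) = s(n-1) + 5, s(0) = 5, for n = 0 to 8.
Computing the sequence terms: 5, 10, 15, 20, 25, 30, 35, 40, 45
Adding these values together:

225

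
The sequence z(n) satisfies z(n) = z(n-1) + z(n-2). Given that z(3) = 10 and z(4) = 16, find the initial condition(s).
Work backwards using z(k) = z(k+2) - z(k+1):
z(2) = z(4) - z(3) = 16 - 10 = 6
z(1) = z(3) - z(2) = 10 - 6 = 4
z(0) = z(2) - z(1) = 6 - 4 = 2

z(0) = 2, z(1) = 4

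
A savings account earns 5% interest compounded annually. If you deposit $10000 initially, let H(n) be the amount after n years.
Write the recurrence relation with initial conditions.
Each year the balance grows by 5%, i.e. is multiplied by 1 + 5/100 = 1.05, so H(n) = 1.05 × H(n-1). The initial deposit gives H(0) = 10000.
Unrolling gives the closed form H(n) = 10000 × (1.05)ⁿ.

H(n) = 1.05 × H(n-1), H(0) = 10000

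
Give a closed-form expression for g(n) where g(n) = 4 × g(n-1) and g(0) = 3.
Recurrence: g(n) = 4 × g(n-1), initial: g(0) = 3.
Each term is 4 times the previous, so this is geometric with ratio 4. After n steps: g(n) = g(0)·4ⁿ = 3·4ⁿ.

g(n) = 3·4ⁿ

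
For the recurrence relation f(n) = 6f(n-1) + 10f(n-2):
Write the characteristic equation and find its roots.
Substitute f(n) = rⁿ and divide through by rⁿ⁻²: r² - 6r - 10 = 0
Discriminant: 6² + 4·10 = 76, not a perfect square, so by the quadratic formula r = (6 ± √76)/2.
General solution: f(n) = A·r₁ⁿ + B·r₂ⁿ where r₁,r₂ = (6 ± √76)/2

Characteristic: r² - 6r - 10 = 0, Roots: r = (6 ± √76)/2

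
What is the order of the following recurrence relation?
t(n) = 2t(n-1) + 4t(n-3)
The order is the largest lag k for which t(n-k) appears. Here the deepest term is t(n-3), so the order is 3.

Order 3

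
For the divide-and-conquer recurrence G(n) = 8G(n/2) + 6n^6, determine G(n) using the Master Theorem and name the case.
Master Theorem template: G(n) = a·G(n/b) + f(n).
Here: a=8, b=2, f(n)=6n^6
Compute log_b(a) = log_2(8) = 3.
f(n) = 6n^6 = Ω(n^(3+ε)) with ε = 3, and the regularity condition holds (a·f(n/b) = (a/b^6)·f(n) with a/b^6 = 2^-3 < 1). Case 3: G(n) = Θ(f(n)) = Θ(n^6).

Case 3: G(n) = Θ(n^6)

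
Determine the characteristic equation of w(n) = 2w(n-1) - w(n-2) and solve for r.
Substitute w(n) = rⁿ and divide through by rⁿ⁻²: r² - 2r + 1 = 0
Factor: (r - 1)² = 0, so r = 1 (double root).
General solution: w(n) = (A + Bn)·1ⁿ

Characteristic: r² - 2r + 1 = 0, Roots: r = 1 (double root)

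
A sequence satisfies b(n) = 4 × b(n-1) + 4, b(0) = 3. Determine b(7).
Computing step by step:
b(0) = 3
b(1) = 4 × 3 + 4 = 16
b(2) = 4 × 16 + 4 = 68
b(3) = 4 × 68 + 4 = 276
b(4) = 4 × 276 + 4 = 1108
b(5) = 4 × 1108 + 4 = 4436
b(6) = 4 × 4436 + 4 = 17748
b(7) = 4 × 17748 + 4 = 70996

70996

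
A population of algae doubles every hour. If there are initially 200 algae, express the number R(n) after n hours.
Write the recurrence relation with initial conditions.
Each hour multiplies the count by 2, so the count after n hours depends only on the count after n-1 hours: R(n) = 2 × R(n-1). The starting count gives R(0) = 200.
Unrolling n times gives the closed form R(n) = 200 × 2ⁿ.

R(n) = 2 × R(n-1), R(0) = 200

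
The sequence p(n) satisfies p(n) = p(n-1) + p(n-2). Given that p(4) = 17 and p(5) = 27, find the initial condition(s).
Work backwards using p(k) = p(k+2) - p(k+1):
p(3) = p(5) - p(4) = 27 - 17 = 10
p(2) = p(4) - p(3) = 17 - 10 = 7
p(1) = p(3) - p(2) = 10 - 7 = 3
p(0) = p(2) - p(1) = 7 - 3 = 4

p(0) = 4, p(1) = 3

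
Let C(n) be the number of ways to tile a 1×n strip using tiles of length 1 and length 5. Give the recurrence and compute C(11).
Condition on the last tile: it has length 1 (leaving a 1×(n-1) strip) or length 5 (leaving a 1×(n-5) strip), so C(n) = C(n-1) + C(n-5) (order-5 linear recurrence).
For 0 ≤ i < 5 only unit tiles fit, so C(i) = 1.
Iterating the recurrence: C(5) = 2, C(6) = 3, C(7) = 4, C(8) = 5, C(9) = 6, C(10) = 8, C(11) = 11.

C(n) = C(n-1) + C(n-5), with C(i) = 1 for 0 ≤ i < 5; C(11) = 11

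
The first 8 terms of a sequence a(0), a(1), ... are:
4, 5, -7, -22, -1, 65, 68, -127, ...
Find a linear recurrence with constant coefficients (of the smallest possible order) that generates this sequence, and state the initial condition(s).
Look for the lowest-order linear relation among consecutive terms.
Observation: a(n) - 1·a(n-1) - (-3)·a(n-2) = 0 holds for the shown terms, and no order-1 relation a(n) = α·a(n-1) + β fits.
Check at n=3: 1·-7 + (-3)·5 = -22. ✓

a(n) = a(n-1) - 3a(n-2), a(0) = 4, a(1) = 5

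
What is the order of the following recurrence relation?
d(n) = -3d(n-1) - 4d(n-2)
The order is the largest lag k for which d(n-k) appears. Here the deepest term is d(n-2), so the order is 2.

Order 2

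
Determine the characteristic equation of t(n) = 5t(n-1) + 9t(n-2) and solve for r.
Substitute t(n) = rⁿ and divide through by rⁿ⁻²: r² - 5r - 9 = 0
Discriminant: 5² + 4·9 = 61, not a perfect square, so by the quadratic formula r = (5 ± √61)/2.
General solution: t(n) = A·r₁ⁿ + B·r₂ⁿ where r₁,r₂ = (5 ± √61)/2

Characteristic: r² - 5r - 9 = 0, Roots: r = (5 ± √61)/2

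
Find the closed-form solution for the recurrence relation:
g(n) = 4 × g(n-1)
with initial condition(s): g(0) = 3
Recurrence: g(n) = 4 × g(n-1), initial: g(0) = 3.
Each term is 4 times the previous, so this is geometric with ratio 4. After n steps: g(n) = g(0)·4ⁿ = 3·4ⁿ.

g(n) = 3·4ⁿ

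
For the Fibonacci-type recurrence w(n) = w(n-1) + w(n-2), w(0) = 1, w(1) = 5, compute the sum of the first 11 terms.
Computing the sequence terms: 1, 5, 6, 11, 17, 28, 45, 73, 118, 191, 309
Adding these values together:

804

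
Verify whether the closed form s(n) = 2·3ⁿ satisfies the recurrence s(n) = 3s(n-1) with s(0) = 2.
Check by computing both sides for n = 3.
From the recurrence with s(0) = 2:
  s(0) = 2, s(1) = 6, s(2) = 18, s(3) = 54
  so the recurrence gives s(3) = 54.
From the proposed closed form s(n) = 2·3ⁿ:
  s(3) = 54.
Both sides give 54 at n = 3, and the initial condition(s) match, so the closed form is consistent.

Yes, the closed form is correct.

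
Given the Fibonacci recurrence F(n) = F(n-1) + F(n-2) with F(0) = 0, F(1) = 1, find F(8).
Computing the sequence terms:
0, 1, 1, 2, 3, 5, 8, 13, 21

21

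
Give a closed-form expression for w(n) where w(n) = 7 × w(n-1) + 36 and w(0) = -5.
Recurrence: w(n) = 7 × w(n-1) + 36, initial: w(0) = -5.
Try w(n) = A·7ⁿ + C. Substituting: A·7ⁿ + C = 7(A·7ⁿ⁻¹ + C) + 36 = A·7ⁿ + 7C + 36, so C = 7C + 36, giving C = -6. Then w(0) = A - 6 = -5 gives A = 1.

w(n) = 7ⁿ - 6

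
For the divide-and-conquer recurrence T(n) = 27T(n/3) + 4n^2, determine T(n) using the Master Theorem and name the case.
Master Theorem template: T(n) = a·T(n/b) + f(n).
Here: a=27, b=3, f(n)=4n^2
Compute log_b(a) = log_3(27) = 3.
f(n) = 4n^2 = O(n^(3-ε)) with ε = 1. Case 1: T(n) = Θ(n^log_b(a)) = Θ(n^3).

Case 1: T(n) = Θ(n^3)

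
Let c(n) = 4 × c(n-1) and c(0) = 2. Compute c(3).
Computing step by step:
c(0) = 2
c(1) = 4 × 2 = 8
c(2) = 4 × 8 = 32
c(3) = 4 × 32 = 128

128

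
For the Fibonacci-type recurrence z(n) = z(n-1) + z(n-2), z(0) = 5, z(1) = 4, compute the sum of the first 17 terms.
Computing the sequence terms: 5, 4, 9, 13, 22, 35, 57, 92, 149, 241, 390, 631, 1021, 1652, 2673, 4325, 6998
Adding these values together:

18317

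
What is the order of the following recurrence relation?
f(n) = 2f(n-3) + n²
The order is the largest lag k for which f(n-k) appears. Here the deepest term is f(n-3) (the n² term is non-homogeneous and does not affect the order), so the order is 3.

Order 3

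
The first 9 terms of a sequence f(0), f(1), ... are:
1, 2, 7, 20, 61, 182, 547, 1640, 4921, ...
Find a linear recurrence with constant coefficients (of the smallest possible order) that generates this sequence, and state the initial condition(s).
Look for the lowest-order linear relation among consecutive terms.
Observation: f(n) - 2·f(n-1) - (3)·f(n-2) = 0 holds for the shown terms, and no order-1 relation f(n) = α·f(n-1) + β fits.
Check at n=3: 2·7 + (3)·2 = 20. ✓

f(n) = 2f(n-1) + 3f(n-2), f(0) = 1, f(1) = 2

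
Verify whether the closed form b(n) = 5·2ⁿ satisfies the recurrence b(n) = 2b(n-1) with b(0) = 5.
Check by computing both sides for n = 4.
From the recurrence with b(0) = 5:
  b(0) = 5, b(1) = 10, b(2) = 20, b(3) = 40, b(4) = 80
  so the recurrence gives b(4) = 80.
From the proposed closed form b(n) = 5·2ⁿ:
  b(4) = 80.
Both sides give 80 at n = 4, and the initial condition(s) match, so the closed form is consistent.

Yes, the closed form is correct.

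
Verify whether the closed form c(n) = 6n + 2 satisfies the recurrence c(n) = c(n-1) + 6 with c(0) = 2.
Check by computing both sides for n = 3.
From the recurrence with c(0) = 2:
  c(0) = 2, c(1) = 8, c(2) = 14, c(3) = 20
  so the recurrence gives c(3) = 20.
From the proposed closed form c(n) = 6n + 2:
  c(3) = 20.
Both sides give 20 at n = 3, and the initial condition(s) match, so the closed form is consistent.

Yes, the closed form is correct.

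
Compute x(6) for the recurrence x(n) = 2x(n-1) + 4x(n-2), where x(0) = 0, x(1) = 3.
Computing the sequence terms:
0, 3, 6, 24, 72, 240, 768

768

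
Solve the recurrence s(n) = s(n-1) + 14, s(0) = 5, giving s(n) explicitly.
Recurrence: s(n) = s(n-1) + 14, initial: s(0) = 5.
Each step adds 14, so s(n) = s(0) + 14n = 14n + 5.

s(n) = 14n + 5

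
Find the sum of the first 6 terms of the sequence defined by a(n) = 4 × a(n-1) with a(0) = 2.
Computing the sequence terms: 2, 8, 32, 128, 512, 2048
Adding these values together:

2730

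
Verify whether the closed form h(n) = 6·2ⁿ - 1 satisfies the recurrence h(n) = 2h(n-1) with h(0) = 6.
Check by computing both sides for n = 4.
From the recurrence with h(0) = 6:
  h(0) = 6, h(1) = 12, h(2) = 24, h(3) = 48, h(4) = 96
  so the recurrence gives h(4) = 96.
From the proposed closed form h(n) = 6·2ⁿ - 1:
  h(4) = 95.
The recurrence gives 96 but the closed form gives 95, so the closed form does not satisfy the recurrence.

No, the closed form is incorrect.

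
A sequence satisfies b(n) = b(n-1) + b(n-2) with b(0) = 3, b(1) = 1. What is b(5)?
Computing the sequence terms:
3, 1, 4, 5, 9, 14

14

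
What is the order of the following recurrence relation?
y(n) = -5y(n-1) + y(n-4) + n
The order is the largest lag k for which y(n-k) appears. Here the deepest term is y(n-4) (the n term is non-homogeneous and does not affect the order), so the order is 4.

Order 4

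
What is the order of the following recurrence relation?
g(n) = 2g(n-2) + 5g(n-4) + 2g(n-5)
The order is the largest lag k for which g(n-k) appears. Here the deepest term is g(n-5), so the order is 5.

Order 5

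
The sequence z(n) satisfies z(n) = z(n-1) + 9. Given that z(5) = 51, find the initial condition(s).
z(5) = z(0) + 5·9, so z(0) = 51 - 45 = 6.

z(0) = 6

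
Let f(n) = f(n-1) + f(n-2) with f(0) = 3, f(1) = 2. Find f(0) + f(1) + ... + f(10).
Computing the sequence terms: 3, 2, 5, 7, 12, 19, 31, 50, 81, 131, 212
Adding these values together:

553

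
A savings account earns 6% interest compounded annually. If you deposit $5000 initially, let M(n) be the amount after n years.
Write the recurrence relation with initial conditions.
Each year the balance grows by 6%, i.e. is multiplied by 1 + 6/100 = 1.06, so M(n) = 1.06 × M(n-1). The initial deposit gives M(0) = 5000.
Unrolling gives the closed form M(n) = 5000 × (1.06)ⁿ.

M(n) = 1.06 × M(n-1), M(0) = 5000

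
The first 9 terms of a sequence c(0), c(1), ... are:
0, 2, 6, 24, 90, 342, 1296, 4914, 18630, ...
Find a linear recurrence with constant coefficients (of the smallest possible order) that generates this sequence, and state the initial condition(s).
Look for the lowest-order linear relation among consecutive terms.
Observation: c(n) - 3·c(n-1) - (3)·c(n-2) = 0 holds for the shown terms, and no order-1 relation c(n) = α·c(n-1) + β fits.
Check at n=3: 3·6 + (3)·2 = 24. ✓

c(n) = 3c(n-1) + 3c(n-2), c(0) = 0, c(1) = 2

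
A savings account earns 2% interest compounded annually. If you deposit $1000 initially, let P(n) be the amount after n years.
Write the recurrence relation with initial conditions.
Each year the balance grows by 2%, i.e. is multiplied by 1 + 2/100 = 1.02, so P(n) = 1.02 × P(n-1). The initial deposit gives P(0) = 1000.
Unrolling gives the closed form P(n) = 1000 × (1.02)ⁿ.

P(n) = 1.02 × P(n-1), P(0) = 1000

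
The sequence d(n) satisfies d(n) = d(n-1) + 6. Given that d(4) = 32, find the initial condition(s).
d(4) = d(0) + 4·6, so d(0) = 32 - 24 = 8.

d(0) = 8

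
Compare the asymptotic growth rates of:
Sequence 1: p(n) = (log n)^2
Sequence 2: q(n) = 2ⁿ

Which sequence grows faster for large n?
Comparing growth rates:
Growth-rate hierarchy: log n ≺ any polynomial ≺ any exponential cⁿ (c>1) ≺ n! ≺ nⁿ.
exponential base 2 dominates polylogarithmic (log n)^2 asymptotically.

q(n) grows faster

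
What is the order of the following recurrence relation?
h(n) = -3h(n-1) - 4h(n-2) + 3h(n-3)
The order is the largest lag k for which h(n-k) appears. Here the deepest term is h(n-3), so the order is 3.

Order 3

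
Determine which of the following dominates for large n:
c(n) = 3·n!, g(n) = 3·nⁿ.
Comparing growth rates:
Growth-rate hierarchy: log n ≺ any polynomial ≺ any exponential cⁿ (c>1) ≺ n! ≺ nⁿ.
super-exponential nⁿ dominates factorial asymptotically.

g(n) grows faster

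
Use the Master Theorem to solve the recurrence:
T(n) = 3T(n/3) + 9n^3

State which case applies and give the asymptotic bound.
Master Theorem template: T(n) = a·T(n/b) + f(n).
Here: a=3, b=3, f(n)=9n^3
Compute log_b(a) = log_3(3) = 1.
f(n) = 9n^3 = Ω(n^(1+ε)) with ε = 2, and the regularity condition holds (a·f(n/b) = (a/b^3)·f(n) with a/b^3 = 3^-2 < 1). Case 3: T(n) = Θ(f(n)) = Θ(n^3).

Case 3: T(n) = Θ(n^3)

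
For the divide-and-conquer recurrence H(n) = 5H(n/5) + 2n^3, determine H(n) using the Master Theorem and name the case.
Master Theorem template: H(n) = a·H(n/b) + f(n).
Here: a=5, b=5, f(n)=2n^3
Compute log_b(a) = log_5(5) = 1.
f(n) = 2n^3 = Ω(n^(1+ε)) with ε = 2, and the regularity condition holds (a·f(n/b) = (a/b^3)·f(n) with a/b^3 = 5^-2 < 1). Case 3: H(n) = Θ(f(n)) = Θ(n^3).

Case 3: H(n) = Θ(n^3)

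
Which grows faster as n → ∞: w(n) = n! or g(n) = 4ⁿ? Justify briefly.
Comparing growth rates:
Growth-rate hierarchy: log n ≺ any polynomial ≺ any exponential cⁿ (c>1) ≺ n! ≺ nⁿ.
factorial dominates exponential base 4 asymptotically.

w(n) grows faster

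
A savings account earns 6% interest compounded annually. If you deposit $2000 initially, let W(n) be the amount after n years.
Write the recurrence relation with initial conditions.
Each year the balance grows by 6%, i.e. is multiplied by 1 + 6/100 = 1.06, so W(n) = 1.06 × W(n-1). The initial deposit gives W(0) = 2000.
Unrolling gives the closed form W(n) = 2000 × (1.06)ⁿ.

W(n) = 1.06 × W(n-1), W(0) = 2000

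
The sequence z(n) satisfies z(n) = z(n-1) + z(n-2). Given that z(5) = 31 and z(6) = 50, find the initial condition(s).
Work backwards using z(k) = z(k+2) - z(k+1):
z(4) = z(6) - z(5) = 50 - 31 = 19
z(3) = z(5) - z(4) = 31 - 19 = 12
z(2) = z(4) - z(3) = 19 - 12 = 7
z(1) = z(3) - z(2) = 12 - 7 = 5
z(0) = z(2) - z(1) = 7 - 5 = 2

z(0) = 2, z(1) = 5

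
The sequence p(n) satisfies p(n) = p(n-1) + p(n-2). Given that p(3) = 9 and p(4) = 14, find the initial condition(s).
Work backwards using p(k) = p(k+2) - p(k+1):
p(2) = p(4) - p(3) = 14 - 9 = 5
p(1) = p(3) - p(2) = 9 - 5 = 4
p(0) = p(2) - p(1) = 5 - 4 = 1

p(0) = 1, p(1) = 4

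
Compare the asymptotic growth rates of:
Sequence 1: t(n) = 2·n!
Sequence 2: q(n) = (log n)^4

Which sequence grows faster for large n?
Comparing growth rates:
Growth-rate hierarchy: log n ≺ any polynomial ≺ any exponential cⁿ (c>1) ≺ n! ≺ nⁿ.
factorial dominates polylogarithmic (log n)^4 asymptotically.

t(n) grows faster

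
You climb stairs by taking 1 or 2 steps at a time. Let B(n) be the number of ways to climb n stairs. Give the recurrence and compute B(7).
Condition on the size of the last step (1 to 2): before it there were n-1, …, n-2 stairs climbed, and these cases are disjoint, so B(n) = B(n-1) + B(n-2) (Fibonacci-type sequence).
Initial conditions by direct count (compositions of i into parts ≤ 2): B(1) = 1; B(2) = 2.
Iterating the recurrence: B(3) = 3, B(4) = 5, B(5) = 8, B(6) = 13, B(7) = 21.

B(n) = B(n-1) + B(n-2), B(1) = 1, B(2) = 2; B(7) = 21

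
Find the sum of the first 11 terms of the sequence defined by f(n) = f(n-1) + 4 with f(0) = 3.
Computing the sequence terms: 3, 7, 11, 15, 19, 23, 27, 31, 35, 39, 43
Adding these values together:

253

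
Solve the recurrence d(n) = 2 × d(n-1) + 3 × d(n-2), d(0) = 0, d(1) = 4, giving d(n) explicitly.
Recurrence: d(n) = 2 × d(n-1) + 3 × d(n-2), initial: d(0) = 0, d(1) = 4.
Characteristic equation: r² - 2r - 3 = 0, which factors as (r - 3)(r + 1) = 0, so r = 3, -1. General solution d(n) = A·3ⁿ + B·(-1)ⁿ. From d(0) = 0: A + B = 0. From d(1) = 4: 3A - 1B = 4. Solving gives A = 1, B = -1.

d(n) = 3ⁿ - (-1)ⁿ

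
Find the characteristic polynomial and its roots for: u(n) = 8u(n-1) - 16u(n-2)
Substitute u(n) = rⁿ and divide through by rⁿ⁻²: r² - 8r + 16 = 0
Factor: (r - 4)² = 0, so r = 4 (double root).
General solution: u(n) = (A + Bn)·4ⁿ

Characteristic: r² - 8r + 16 = 0, Roots: r = 4 (double root)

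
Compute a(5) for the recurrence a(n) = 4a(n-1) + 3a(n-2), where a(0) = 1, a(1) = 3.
Computing the sequence terms:
1, 3, 15, 69, 321, 1491

1491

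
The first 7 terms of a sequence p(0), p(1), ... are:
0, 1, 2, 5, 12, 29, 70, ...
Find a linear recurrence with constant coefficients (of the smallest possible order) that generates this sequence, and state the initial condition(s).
Look for the lowest-order linear relation among consecutive terms.
Observation: p(n) - 2·p(n-1) - (1)·p(n-2) = 0 holds for the shown terms, and no order-1 relation p(n) = α·p(n-1) + β fits.
Check at n=3: 2·2 + (1)·1 = 5. ✓

p(n) = 2p(n-1) + p(n-2), p(0) = 0, p(1) = 1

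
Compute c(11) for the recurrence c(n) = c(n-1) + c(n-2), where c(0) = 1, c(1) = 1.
Computing the sequence terms:
1, 1, 2, 3, 5, 8, 13, 21, 34, 55, 89, 144

144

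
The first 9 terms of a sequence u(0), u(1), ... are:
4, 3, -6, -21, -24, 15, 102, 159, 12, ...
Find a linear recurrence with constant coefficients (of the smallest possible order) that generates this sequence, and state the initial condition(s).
Look for the lowest-order linear relation among consecutive terms.
Observation: u(n) - 2·u(n-1) - (-3)·u(n-2) = 0 holds for the shown terms, and no order-1 relation u(n) = α·u(n-1) + β fits.
Check at n=3: 2·-6 + (-3)·3 = -21. ✓

u(n) = 2u(n-1) - 3u(n-2), u(0) = 4, u(1) = 3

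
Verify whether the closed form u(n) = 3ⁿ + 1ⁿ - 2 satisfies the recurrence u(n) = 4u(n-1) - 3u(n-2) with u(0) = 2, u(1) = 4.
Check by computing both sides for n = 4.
From the recurrence with u(0) = 2, u(1) = 4:
  u(0) = 2, u(1) = 4, u(2) = 10, u(3) = 28, u(4) = 82
  so the recurrence gives u(4) = 82.
From the proposed closed form u(n) = 3ⁿ + 1ⁿ - 2:
  u(4) = 80.
The recurrence gives 82 but the closed form gives 80, so the closed form does not satisfy the recurrence.

No, the closed form is incorrect.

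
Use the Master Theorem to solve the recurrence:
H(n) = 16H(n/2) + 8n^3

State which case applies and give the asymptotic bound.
Master Theorem template: H(n) = a·H(n/b) + f(n).
Here: a=16, b=2, f(n)=8n^3
Compute log_b(a) = log_2(16) = 4.
f(n) = 8n^3 = O(n^(4-ε)) with ε = 1. Case 1: H(n) = Θ(n^log_b(a)) = Θ(n^4).

Case 1: H(n) = Θ(n^4)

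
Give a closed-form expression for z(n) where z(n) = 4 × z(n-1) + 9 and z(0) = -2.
Recurrence: z(n) = 4 × z(n-1) + 9, initial: z(0) = -2.
Try z(n) = A·4ⁿ + C. Substituting: A·4ⁿ + C = 4(A·4ⁿ⁻¹ + C) + 9 = A·4ⁿ + 4C + 9, so C = 4C + 9, giving C = -3. Then z(0) = A - 3 = -2 gives A = 1.

z(n) = 4ⁿ - 3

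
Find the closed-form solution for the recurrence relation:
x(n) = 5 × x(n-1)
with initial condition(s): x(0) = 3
Recurrence: x(n) = 5 × x(n-1), initial: x(0) = 3.
Each term is 5 times the previous, so this is geometric with ratio 5. After n steps: x(n) = x(0)·5ⁿ = 3·5ⁿ.

x(n) = 3·5ⁿ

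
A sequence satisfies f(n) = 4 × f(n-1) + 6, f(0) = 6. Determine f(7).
Computing step by step:
f(0) = 6
f(1) = 4 × 6 + 6 = 30
f(2) = 4 × 30 + 6 = 126
f(3) = 4 × 126 + 6 = 510
f(4) = 4 × 510 + 6 = 2046
f(5) = 4 × 2046 + 6 = 8190
f(6) = 4 × 8190 + 6 = 32766
f(7) = 4 × 32766 + 6 = 131070

131070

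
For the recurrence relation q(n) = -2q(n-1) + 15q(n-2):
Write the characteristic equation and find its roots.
Substitute q(n) = rⁿ and divide through by rⁿ⁻²: r² + 2r - 15 = 0
Factor: (r - 3)(r + 5) = 0, so r = 3, -5.
General solution: q(n) = A·3ⁿ + B·(-5)ⁿ

Characteristic: r² + 2r - 15 = 0, Roots: r = 3, -5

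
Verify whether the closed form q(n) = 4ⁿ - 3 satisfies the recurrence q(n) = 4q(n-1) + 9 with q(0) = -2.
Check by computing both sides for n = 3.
From the recurrence with q(0) = -2:
  q(0) = -2, q(1) = 1, q(2) = 13, q(3) = 61
  so the recurrence gives q(3) = 61.
From the proposed closed form q(n) = 4ⁿ - 3:
  q(3) = 61.
Both sides give 61 at n = 3, and the initial condition(s) match, so the closed form is consistent.

Yes, the closed form is correct.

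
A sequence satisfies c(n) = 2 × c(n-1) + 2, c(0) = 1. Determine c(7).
Computing step by step:
c(0) = 1
c(1) = 2 × 1 + 2 = 4
c(2) = 2 × 4 + 2 = 10
c(3) = 2 × 10 + 2 = 22
c(4) = 2 × 22 + 2 = 46
c(5) = 2 × 46 + 2 = 94
c(6) = 2 × 94 + 2 = 190
c(7) = 2 × 190 + 2 = 382

382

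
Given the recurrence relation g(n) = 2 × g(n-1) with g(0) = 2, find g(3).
Computing step by step:
g(0) = 2
g(1) = 2 × 2 = 4
g(2) = 2 × 4 = 8
g(3) = 2 × 8 = 16

16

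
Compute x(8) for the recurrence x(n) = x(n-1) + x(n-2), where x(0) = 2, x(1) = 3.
Computing the sequence terms:
2, 3, 5, 8, 13, 21, 34, 55, 89

89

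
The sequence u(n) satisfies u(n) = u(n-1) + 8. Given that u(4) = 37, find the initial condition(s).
u(4) = u(0) + 4·8, so u(0) = 37 - 32 = 5.

u(0) = 5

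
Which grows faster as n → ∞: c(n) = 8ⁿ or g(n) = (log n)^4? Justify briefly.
Comparing growth rates:
Growth-rate hierarchy: log n ≺ any polynomial ≺ any exponential cⁿ (c>1) ≺ n! ≺ nⁿ.
exponential base 8 dominates polylogarithmic (log n)^4 asymptotically.

c(n) grows faster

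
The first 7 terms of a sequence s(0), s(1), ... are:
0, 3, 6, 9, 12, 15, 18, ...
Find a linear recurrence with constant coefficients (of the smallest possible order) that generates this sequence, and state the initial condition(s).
Look for the lowest-order linear relation among consecutive terms.
Observation: consecutive differences are constant (= 3).
Check at n=2: 1·3 + 3 = 6. ✓

s(n) = s(n-1) + 3, s(0) = 0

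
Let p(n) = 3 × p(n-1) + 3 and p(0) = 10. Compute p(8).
Computing step by step:
p(0) = 10
p(1) = 3 × 10 + 3 = 33
p(2) = 3 × 33 + 3 = 102
p(3) = 3 × 102 + 3 = 309
p(4) = 3 × 309 + 3 = 930
p(5) = 3 × 930 + 3 = 2793
p(6) = 3 × 2793 + 3 = 8382
p(7) = 3 × 8382 + 3 = 25149
p(8) = 3 × 25149 + 3 = 75450

75450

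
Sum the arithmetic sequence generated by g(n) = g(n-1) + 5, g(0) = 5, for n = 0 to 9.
Computing the sequence terms: 5, 10, 15, 20, 25, 30, 35, 40, 45, 50
Adding these values together:

275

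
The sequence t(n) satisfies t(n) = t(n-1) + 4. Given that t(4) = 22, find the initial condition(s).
t(4) = t(0) + 4·4, so t(0) = 22 - 16 = 6.

t(0) = 6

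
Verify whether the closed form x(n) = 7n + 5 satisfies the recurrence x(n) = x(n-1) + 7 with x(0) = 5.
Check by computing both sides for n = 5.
From the recurrence with x(0) = 5:
  x(0) = 5, x(1) = 12, x(2) = 19, x(3) = 26, x(4) = 33, x(5) = 40
  so the recurrence gives x(5) = 40.
From the proposed closed form x(n) = 7n + 5:
  x(5) = 40.
Both sides give 40 at n = 5, and the initial condition(s) match, so the closed form is consistent.

Yes, the closed form is correct.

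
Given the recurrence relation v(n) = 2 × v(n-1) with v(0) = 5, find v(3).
Computing step by step:
v(0) = 5
v(1) = 2 × 5 = 10
v(2) = 2 × 10 = 20
v(3) = 2 × 20 = 40

40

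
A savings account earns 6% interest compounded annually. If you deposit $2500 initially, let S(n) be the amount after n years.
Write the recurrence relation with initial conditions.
Each year the balance grows by 6%, i.e. is multiplied by 1 + 6/100 = 1.06, so S(n) = 1.06 × S(n-1). The initial deposit gives S(0) = 2500.
Unrolling gives the closed form S(n) = 2500 × (1.06)ⁿ.

S(n) = 1.06 × S(n-1), S(0) = 2500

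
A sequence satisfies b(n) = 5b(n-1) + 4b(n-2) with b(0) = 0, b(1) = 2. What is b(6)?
Computing the sequence terms:
0, 2, 10, 58, 330, 1882, 10730

10730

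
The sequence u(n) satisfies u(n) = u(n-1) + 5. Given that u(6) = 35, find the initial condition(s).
u(6) = u(0) + 6·5, so u(0) = 35 - 30 = 5.

u(0) = 5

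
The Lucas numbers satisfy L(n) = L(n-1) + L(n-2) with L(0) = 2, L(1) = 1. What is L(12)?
Computing the sequence terms:
2, 1, 3, 4, 7, 11, 18, 29, 47, 76, 123, 199, 322

322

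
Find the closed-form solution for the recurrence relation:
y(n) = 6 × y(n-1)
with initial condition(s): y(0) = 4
Recurrence: y(n) = 6 × y(n-1), initial: y(0) = 4.
Each term is 6 times the previous, so this is geometric with ratio 6. After n steps: y(n) = y(0)·6ⁿ = 4·6ⁿ.

y(n) = 4·6ⁿ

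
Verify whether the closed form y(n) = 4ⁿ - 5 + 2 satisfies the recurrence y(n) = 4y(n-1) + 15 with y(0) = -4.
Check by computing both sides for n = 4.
From the recurrence with y(0) = -4:
  y(0) = -4, y(1) = -1, y(2) = 11, y(3) = 59, y(4) = 251
  so the recurrence gives y(4) = 251.
From the proposed closed form y(n) = 4ⁿ - 5 + 2:
  y(4) = 253.
The recurrence gives 251 but the closed form gives 253, so the closed form does not satisfy the recurrence.

No, the closed form is incorrect.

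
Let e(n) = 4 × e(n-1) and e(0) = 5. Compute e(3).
Computing step by step:
e(0) = 5
e(1) = 4 × 5 = 20
e(2) = 4 × 20 = 80
e(3) = 4 × 80 = 320

320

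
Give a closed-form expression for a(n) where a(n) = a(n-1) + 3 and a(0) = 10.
Recurrence: a(n) = a(n-1) + 3, initial: a(0) = 10.
Each step adds 3, so a(n) = a(0) + 3n = 3n + 10.

a(n) = 3n + 10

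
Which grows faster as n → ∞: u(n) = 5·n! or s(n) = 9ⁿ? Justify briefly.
Comparing growth rates:
Growth-rate hierarchy: log n ≺ any polynomial ≺ any exponential cⁿ (c>1) ≺ n! ≺ nⁿ.
factorial dominates exponential base 9 asymptotically.

u(n) grows faster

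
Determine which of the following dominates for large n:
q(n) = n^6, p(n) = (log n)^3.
Comparing growth rates:
Growth-rate hierarchy: log n ≺ any polynomial ≺ any exponential cⁿ (c>1) ≺ n! ≺ nⁿ.
polynomial degree 6 dominates polylogarithmic (log n)^3 asymptotically.

q(n) grows faster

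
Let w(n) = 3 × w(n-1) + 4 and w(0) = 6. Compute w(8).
Computing step by step:
w(0) = 6
w(1) = 3 × 6 + 4 = 22
w(2) = 3 × 22 + 4 = 70
w(3) = 3 × 70 + 4 = 214
w(4) = 3 × 214 + 4 = 646
w(5) = 3 × 646 + 4 = 1942
w(6) = 3 × 1942 + 4 = 5830
w(7) = 3 × 5830 + 4 = 17494
w(8) = 3 × 17494 + 4 = 52486

52486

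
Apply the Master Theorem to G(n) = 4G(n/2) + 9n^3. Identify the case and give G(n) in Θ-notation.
Master Theorem template: G(n) = a·G(n/b) + f(n).
Here: a=4, b=2, f(n)=9n^3
Compute log_b(a) = log_2(4) = 2.
f(n) = 9n^3 = Ω(n^(2+ε)) with ε = 1, and the regularity condition holds (a·f(n/b) = (a/b^3)·f(n) with a/b^3 = 2^-1 < 1). Case 3: G(n) = Θ(f(n)) = Θ(n^3).

Case 3: G(n) = Θ(n^3)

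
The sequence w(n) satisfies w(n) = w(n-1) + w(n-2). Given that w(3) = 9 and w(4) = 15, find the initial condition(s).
Work backwards using w(k) = w(k+2) - w(k+1):
w(2) = w(4) - w(3) = 15 - 9 = 6
w(1) = w(3) - w(2) = 9 - 6 = 3
w(0) = w(2) - w(1) = 6 - 3 = 3

w(0) = 3, w(1) = 3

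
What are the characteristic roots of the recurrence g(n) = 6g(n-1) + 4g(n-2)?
Substitute g(n) = rⁿ and divide through by rⁿ⁻²: r² - 6r - 4 = 0
Discriminant: 6² + 4·4 = 52, not a perfect square, so by the quadratic formula r = (6 ± √52)/2.
General solution: g(n) = A·r₁ⁿ + B·r₂ⁿ where r₁,r₂ = (6 ± √52)/2

Characteristic: r² - 6r - 4 = 0, Roots: r = (6 ± √52)/2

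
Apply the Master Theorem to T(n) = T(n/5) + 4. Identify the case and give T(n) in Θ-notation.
Master Theorem template: T(n) = a·T(n/b) + f(n).
Here: a=1, b=5, f(n)=4
Compute log_b(a) = log_5(1) = 0.
f(n) = 4 = Θ(1). Case 2: T(n) = Θ(log n).

Case 2: T(n) = Θ(log n)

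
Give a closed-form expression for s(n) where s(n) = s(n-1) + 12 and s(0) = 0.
Recurrence: s(n) = s(n-1) + 12, initial: s(0) = 0.
Each step adds 12, so s(n) = s(0) + 12n = 12n.

s(n) = 12n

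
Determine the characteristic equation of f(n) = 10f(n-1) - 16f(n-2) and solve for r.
Substitute f(n) = rⁿ and divide through by rⁿ⁻²: r² - 10r + 16 = 0
Factor: (r - 2)(r - 8) = 0, so r = 2, 8.
General solution: f(n) = A·2ⁿ + B·8ⁿ

Characteristic: r² - 10r + 16 = 0, Roots: r = 2, 8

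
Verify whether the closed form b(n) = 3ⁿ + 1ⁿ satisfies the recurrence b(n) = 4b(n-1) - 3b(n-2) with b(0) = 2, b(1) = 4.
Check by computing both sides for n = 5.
From the recurrence with b(0) = 2, b(1) = 4:
  b(0) = 2, b(1) = 4, b(2) = 10, b(3) = 28, b(4) = 82, b(5) = 244
  so the recurrence gives b(5) = 244.
From the proposed closed form b(n) = 3ⁿ + 1ⁿ:
  b(5) = 244.
Both sides give 244 at n = 5, and the initial condition(s) match, so the closed form is consistent.

Yes, the closed form is correct.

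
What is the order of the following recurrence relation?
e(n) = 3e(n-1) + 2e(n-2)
The order is the largest lag k for which e(n-k) appears. Here the deepest term is e(n-2), so the order is 2.

Order 2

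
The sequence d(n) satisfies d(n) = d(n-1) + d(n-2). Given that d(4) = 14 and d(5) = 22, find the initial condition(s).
Work backwards using d(k) = d(k+2) - d(k+1):
d(3) = d(5) - d(4) = 22 - 14 = 8
d(2) = d(4) - d(3) = 14 - 8 = 6
d(1) = d(3) - d(2) = 8 - 6 = 2
d(0) = d(2) - d(1) = 6 - 2 = 4

d(0) = 4, d(1) = 2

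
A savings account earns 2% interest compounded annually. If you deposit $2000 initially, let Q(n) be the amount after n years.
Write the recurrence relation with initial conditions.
Each year the balance grows by 2%, i.e. is multiplied by 1 + 2/100 = 1.02, so Q(n) = 1.02 × Q(n-1). The initial deposit gives Q(0) = 2000.
Unrolling gives the closed form Q(n) = 2000 × (1.02)ⁿ.

Q(n) = 1.02 × Q(n-1), Q(0) = 2000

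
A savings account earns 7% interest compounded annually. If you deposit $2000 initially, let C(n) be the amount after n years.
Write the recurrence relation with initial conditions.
Each year the balance grows by 7%, i.e. is multiplied by 1 + 7/100 = 1.07, so C(n) = 1.07 × C(n-1). The initial deposit gives C(0) = 2000.
Unrolling gives the closed form C(n) = 2000 × (1.07)ⁿ.

C(n) = 1.07 × C(n-1), C(0) = 2000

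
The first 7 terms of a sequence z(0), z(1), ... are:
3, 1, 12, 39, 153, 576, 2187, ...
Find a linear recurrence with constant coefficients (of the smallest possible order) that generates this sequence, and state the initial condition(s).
Look for the lowest-order linear relation among consecutive terms.
Observation: z(n) - 3·z(n-1) - (3)·z(n-2) = 0 holds for the shown terms, and no order-1 relation z(n) = α·z(n-1) + β fits.
Check at n=3: 3·12 + (3)·1 = 39. ✓

z(n) = 3z(n-1) + 3z(n-2), z(0) = 3, z(1) = 1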